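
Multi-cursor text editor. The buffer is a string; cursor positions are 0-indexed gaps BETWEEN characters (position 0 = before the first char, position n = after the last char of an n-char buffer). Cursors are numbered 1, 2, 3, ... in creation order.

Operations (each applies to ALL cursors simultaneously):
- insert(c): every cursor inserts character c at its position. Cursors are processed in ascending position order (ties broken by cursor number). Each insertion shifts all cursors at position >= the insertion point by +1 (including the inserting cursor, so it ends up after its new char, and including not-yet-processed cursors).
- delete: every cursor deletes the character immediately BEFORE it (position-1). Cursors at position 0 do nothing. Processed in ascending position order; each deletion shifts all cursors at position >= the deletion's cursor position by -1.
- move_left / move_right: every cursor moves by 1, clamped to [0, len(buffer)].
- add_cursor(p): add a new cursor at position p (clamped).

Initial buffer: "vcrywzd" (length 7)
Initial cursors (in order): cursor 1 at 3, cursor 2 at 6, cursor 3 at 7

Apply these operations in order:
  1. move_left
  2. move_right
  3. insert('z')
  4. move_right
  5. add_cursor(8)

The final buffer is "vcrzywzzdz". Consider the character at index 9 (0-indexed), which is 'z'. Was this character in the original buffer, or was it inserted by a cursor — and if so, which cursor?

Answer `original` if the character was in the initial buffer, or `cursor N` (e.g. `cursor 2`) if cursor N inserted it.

After op 1 (move_left): buffer="vcrywzd" (len 7), cursors c1@2 c2@5 c3@6, authorship .......
After op 2 (move_right): buffer="vcrywzd" (len 7), cursors c1@3 c2@6 c3@7, authorship .......
After op 3 (insert('z')): buffer="vcrzywzzdz" (len 10), cursors c1@4 c2@8 c3@10, authorship ...1...2.3
After op 4 (move_right): buffer="vcrzywzzdz" (len 10), cursors c1@5 c2@9 c3@10, authorship ...1...2.3
After op 5 (add_cursor(8)): buffer="vcrzywzzdz" (len 10), cursors c1@5 c4@8 c2@9 c3@10, authorship ...1...2.3
Authorship (.=original, N=cursor N): . . . 1 . . . 2 . 3
Index 9: author = 3

Answer: cursor 3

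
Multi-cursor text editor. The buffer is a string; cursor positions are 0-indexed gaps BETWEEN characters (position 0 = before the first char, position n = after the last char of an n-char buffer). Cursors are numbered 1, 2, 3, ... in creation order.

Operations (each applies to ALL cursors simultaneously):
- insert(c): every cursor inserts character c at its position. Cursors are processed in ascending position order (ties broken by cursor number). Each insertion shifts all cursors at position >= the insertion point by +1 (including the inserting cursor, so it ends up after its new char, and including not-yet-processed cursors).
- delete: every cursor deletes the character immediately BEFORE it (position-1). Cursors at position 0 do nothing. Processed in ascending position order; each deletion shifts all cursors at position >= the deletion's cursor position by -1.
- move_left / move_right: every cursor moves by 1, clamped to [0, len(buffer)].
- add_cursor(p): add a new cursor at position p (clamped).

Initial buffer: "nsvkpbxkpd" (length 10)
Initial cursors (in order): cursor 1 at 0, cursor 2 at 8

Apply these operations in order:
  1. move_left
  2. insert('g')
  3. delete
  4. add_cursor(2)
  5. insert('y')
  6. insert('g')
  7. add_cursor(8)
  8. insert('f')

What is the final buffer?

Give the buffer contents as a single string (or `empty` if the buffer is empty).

Answer: ygfnsygfvkfpbxygfkpd

Derivation:
After op 1 (move_left): buffer="nsvkpbxkpd" (len 10), cursors c1@0 c2@7, authorship ..........
After op 2 (insert('g')): buffer="gnsvkpbxgkpd" (len 12), cursors c1@1 c2@9, authorship 1.......2...
After op 3 (delete): buffer="nsvkpbxkpd" (len 10), cursors c1@0 c2@7, authorship ..........
After op 4 (add_cursor(2)): buffer="nsvkpbxkpd" (len 10), cursors c1@0 c3@2 c2@7, authorship ..........
After op 5 (insert('y')): buffer="ynsyvkpbxykpd" (len 13), cursors c1@1 c3@4 c2@10, authorship 1..3.....2...
After op 6 (insert('g')): buffer="ygnsygvkpbxygkpd" (len 16), cursors c1@2 c3@6 c2@13, authorship 11..33.....22...
After op 7 (add_cursor(8)): buffer="ygnsygvkpbxygkpd" (len 16), cursors c1@2 c3@6 c4@8 c2@13, authorship 11..33.....22...
After op 8 (insert('f')): buffer="ygfnsygfvkfpbxygfkpd" (len 20), cursors c1@3 c3@8 c4@11 c2@17, authorship 111..333..4...222...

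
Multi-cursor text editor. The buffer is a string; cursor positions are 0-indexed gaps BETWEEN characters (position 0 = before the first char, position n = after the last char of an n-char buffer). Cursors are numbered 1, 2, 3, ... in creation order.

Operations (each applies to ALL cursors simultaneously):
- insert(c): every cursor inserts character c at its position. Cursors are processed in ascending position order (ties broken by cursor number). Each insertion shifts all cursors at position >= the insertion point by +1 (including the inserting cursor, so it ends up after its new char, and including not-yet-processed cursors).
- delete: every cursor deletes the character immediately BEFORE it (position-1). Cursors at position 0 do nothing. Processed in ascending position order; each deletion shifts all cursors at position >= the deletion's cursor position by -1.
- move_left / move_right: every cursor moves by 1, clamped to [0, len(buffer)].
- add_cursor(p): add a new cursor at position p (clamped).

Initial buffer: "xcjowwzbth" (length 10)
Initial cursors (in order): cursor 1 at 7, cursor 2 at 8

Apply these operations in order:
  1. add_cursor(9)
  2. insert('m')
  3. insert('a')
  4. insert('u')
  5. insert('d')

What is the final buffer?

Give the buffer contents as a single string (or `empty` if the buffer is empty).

Answer: xcjowwzmaudbmaudtmaudh

Derivation:
After op 1 (add_cursor(9)): buffer="xcjowwzbth" (len 10), cursors c1@7 c2@8 c3@9, authorship ..........
After op 2 (insert('m')): buffer="xcjowwzmbmtmh" (len 13), cursors c1@8 c2@10 c3@12, authorship .......1.2.3.
After op 3 (insert('a')): buffer="xcjowwzmabmatmah" (len 16), cursors c1@9 c2@12 c3@15, authorship .......11.22.33.
After op 4 (insert('u')): buffer="xcjowwzmaubmautmauh" (len 19), cursors c1@10 c2@14 c3@18, authorship .......111.222.333.
After op 5 (insert('d')): buffer="xcjowwzmaudbmaudtmaudh" (len 22), cursors c1@11 c2@16 c3@21, authorship .......1111.2222.3333.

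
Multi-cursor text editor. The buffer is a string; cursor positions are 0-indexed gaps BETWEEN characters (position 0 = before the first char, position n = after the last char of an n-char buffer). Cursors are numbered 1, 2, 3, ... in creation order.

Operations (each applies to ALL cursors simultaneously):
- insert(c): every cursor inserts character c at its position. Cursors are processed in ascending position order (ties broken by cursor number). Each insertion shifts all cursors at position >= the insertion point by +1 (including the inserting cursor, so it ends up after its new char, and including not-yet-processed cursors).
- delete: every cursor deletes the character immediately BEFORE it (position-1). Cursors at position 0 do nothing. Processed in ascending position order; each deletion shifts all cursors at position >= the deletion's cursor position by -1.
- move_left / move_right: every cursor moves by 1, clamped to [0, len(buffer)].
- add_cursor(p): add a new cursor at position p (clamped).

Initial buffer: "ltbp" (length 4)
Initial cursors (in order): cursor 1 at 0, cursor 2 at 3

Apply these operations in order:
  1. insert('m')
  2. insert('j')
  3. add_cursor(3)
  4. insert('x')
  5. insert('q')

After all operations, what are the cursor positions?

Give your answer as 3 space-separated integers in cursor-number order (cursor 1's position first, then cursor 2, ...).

Answer: 4 13 7

Derivation:
After op 1 (insert('m')): buffer="mltbmp" (len 6), cursors c1@1 c2@5, authorship 1...2.
After op 2 (insert('j')): buffer="mjltbmjp" (len 8), cursors c1@2 c2@7, authorship 11...22.
After op 3 (add_cursor(3)): buffer="mjltbmjp" (len 8), cursors c1@2 c3@3 c2@7, authorship 11...22.
After op 4 (insert('x')): buffer="mjxlxtbmjxp" (len 11), cursors c1@3 c3@5 c2@10, authorship 111.3..222.
After op 5 (insert('q')): buffer="mjxqlxqtbmjxqp" (len 14), cursors c1@4 c3@7 c2@13, authorship 1111.33..2222.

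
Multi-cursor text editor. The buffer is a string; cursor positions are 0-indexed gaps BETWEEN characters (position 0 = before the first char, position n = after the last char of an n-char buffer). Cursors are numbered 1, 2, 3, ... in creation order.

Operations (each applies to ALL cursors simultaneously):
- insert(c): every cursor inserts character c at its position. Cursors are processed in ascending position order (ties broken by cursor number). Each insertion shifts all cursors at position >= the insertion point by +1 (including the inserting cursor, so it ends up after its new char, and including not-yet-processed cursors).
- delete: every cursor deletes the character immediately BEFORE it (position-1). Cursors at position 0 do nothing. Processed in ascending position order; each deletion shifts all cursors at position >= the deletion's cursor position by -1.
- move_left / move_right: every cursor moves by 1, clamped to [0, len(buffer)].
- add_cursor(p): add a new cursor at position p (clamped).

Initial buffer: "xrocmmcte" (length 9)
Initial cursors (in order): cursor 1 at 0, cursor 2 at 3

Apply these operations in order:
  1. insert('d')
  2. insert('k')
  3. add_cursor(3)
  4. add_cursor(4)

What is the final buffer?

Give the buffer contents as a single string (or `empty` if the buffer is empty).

Answer: dkxrodkcmmcte

Derivation:
After op 1 (insert('d')): buffer="dxrodcmmcte" (len 11), cursors c1@1 c2@5, authorship 1...2......
After op 2 (insert('k')): buffer="dkxrodkcmmcte" (len 13), cursors c1@2 c2@7, authorship 11...22......
After op 3 (add_cursor(3)): buffer="dkxrodkcmmcte" (len 13), cursors c1@2 c3@3 c2@7, authorship 11...22......
After op 4 (add_cursor(4)): buffer="dkxrodkcmmcte" (len 13), cursors c1@2 c3@3 c4@4 c2@7, authorship 11...22......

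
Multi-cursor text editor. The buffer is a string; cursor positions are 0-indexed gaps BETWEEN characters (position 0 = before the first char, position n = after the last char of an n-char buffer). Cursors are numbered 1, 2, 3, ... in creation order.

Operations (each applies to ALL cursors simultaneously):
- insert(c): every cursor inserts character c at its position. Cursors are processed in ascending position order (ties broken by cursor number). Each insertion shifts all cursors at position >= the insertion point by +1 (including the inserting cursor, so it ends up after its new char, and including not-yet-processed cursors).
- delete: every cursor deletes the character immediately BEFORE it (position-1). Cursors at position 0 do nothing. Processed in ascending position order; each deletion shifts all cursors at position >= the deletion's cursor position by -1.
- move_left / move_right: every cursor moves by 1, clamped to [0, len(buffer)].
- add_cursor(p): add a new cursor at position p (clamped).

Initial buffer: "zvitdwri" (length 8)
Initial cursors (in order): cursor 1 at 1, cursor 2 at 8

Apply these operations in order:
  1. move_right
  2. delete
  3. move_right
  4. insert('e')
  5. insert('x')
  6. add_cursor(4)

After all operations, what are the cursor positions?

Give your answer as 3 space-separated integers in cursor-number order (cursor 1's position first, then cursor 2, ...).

After op 1 (move_right): buffer="zvitdwri" (len 8), cursors c1@2 c2@8, authorship ........
After op 2 (delete): buffer="zitdwr" (len 6), cursors c1@1 c2@6, authorship ......
After op 3 (move_right): buffer="zitdwr" (len 6), cursors c1@2 c2@6, authorship ......
After op 4 (insert('e')): buffer="zietdwre" (len 8), cursors c1@3 c2@8, authorship ..1....2
After op 5 (insert('x')): buffer="ziextdwrex" (len 10), cursors c1@4 c2@10, authorship ..11....22
After op 6 (add_cursor(4)): buffer="ziextdwrex" (len 10), cursors c1@4 c3@4 c2@10, authorship ..11....22

Answer: 4 10 4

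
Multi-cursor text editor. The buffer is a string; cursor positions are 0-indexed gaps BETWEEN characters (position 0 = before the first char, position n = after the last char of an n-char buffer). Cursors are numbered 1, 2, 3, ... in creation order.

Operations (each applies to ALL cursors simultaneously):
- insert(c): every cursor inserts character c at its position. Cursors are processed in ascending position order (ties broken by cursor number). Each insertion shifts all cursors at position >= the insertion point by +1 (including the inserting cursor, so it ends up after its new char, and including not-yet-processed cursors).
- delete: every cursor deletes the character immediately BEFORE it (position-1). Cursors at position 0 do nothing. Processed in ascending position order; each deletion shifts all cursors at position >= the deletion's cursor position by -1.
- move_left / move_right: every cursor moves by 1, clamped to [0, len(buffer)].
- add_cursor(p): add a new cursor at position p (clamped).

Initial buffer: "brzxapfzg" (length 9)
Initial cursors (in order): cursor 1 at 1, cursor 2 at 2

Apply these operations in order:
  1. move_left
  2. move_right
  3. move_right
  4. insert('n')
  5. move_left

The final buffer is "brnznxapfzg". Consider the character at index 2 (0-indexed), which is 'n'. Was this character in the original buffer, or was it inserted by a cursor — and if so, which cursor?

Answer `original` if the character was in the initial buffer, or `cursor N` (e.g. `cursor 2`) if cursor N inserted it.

After op 1 (move_left): buffer="brzxapfzg" (len 9), cursors c1@0 c2@1, authorship .........
After op 2 (move_right): buffer="brzxapfzg" (len 9), cursors c1@1 c2@2, authorship .........
After op 3 (move_right): buffer="brzxapfzg" (len 9), cursors c1@2 c2@3, authorship .........
After op 4 (insert('n')): buffer="brnznxapfzg" (len 11), cursors c1@3 c2@5, authorship ..1.2......
After op 5 (move_left): buffer="brnznxapfzg" (len 11), cursors c1@2 c2@4, authorship ..1.2......
Authorship (.=original, N=cursor N): . . 1 . 2 . . . . . .
Index 2: author = 1

Answer: cursor 1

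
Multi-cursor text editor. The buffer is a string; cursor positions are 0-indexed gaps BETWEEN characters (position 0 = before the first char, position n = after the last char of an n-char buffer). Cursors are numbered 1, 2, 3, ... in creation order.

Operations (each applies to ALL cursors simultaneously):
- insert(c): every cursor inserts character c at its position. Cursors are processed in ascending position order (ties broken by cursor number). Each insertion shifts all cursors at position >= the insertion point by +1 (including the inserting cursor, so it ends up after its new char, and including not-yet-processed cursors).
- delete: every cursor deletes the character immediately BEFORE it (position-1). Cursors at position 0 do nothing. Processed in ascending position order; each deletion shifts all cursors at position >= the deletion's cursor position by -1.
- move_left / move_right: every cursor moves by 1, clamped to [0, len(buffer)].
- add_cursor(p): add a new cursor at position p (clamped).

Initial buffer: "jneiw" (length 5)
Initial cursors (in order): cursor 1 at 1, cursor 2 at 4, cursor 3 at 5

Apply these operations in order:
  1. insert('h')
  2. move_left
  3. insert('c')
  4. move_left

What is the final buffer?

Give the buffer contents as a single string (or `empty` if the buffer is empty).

Answer: jchneichwch

Derivation:
After op 1 (insert('h')): buffer="jhneihwh" (len 8), cursors c1@2 c2@6 c3@8, authorship .1...2.3
After op 2 (move_left): buffer="jhneihwh" (len 8), cursors c1@1 c2@5 c3@7, authorship .1...2.3
After op 3 (insert('c')): buffer="jchneichwch" (len 11), cursors c1@2 c2@7 c3@10, authorship .11...22.33
After op 4 (move_left): buffer="jchneichwch" (len 11), cursors c1@1 c2@6 c3@9, authorship .11...22.33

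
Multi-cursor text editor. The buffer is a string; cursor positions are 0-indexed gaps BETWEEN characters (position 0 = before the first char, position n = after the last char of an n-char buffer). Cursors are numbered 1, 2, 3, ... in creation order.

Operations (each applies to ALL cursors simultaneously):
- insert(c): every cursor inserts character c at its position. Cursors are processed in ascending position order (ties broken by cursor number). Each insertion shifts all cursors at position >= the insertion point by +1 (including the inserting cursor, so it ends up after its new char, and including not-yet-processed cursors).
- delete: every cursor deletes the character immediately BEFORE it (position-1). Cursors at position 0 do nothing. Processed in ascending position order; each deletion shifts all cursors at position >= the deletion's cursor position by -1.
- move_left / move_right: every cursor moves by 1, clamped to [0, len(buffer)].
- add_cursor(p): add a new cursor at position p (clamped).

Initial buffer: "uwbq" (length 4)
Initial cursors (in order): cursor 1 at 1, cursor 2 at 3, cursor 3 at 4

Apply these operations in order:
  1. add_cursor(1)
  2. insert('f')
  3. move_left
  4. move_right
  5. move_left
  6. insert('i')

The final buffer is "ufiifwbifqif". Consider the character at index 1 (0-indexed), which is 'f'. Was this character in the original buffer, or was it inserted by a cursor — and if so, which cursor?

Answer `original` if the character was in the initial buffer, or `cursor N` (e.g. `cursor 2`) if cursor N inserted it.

After op 1 (add_cursor(1)): buffer="uwbq" (len 4), cursors c1@1 c4@1 c2@3 c3@4, authorship ....
After op 2 (insert('f')): buffer="uffwbfqf" (len 8), cursors c1@3 c4@3 c2@6 c3@8, authorship .14..2.3
After op 3 (move_left): buffer="uffwbfqf" (len 8), cursors c1@2 c4@2 c2@5 c3@7, authorship .14..2.3
After op 4 (move_right): buffer="uffwbfqf" (len 8), cursors c1@3 c4@3 c2@6 c3@8, authorship .14..2.3
After op 5 (move_left): buffer="uffwbfqf" (len 8), cursors c1@2 c4@2 c2@5 c3@7, authorship .14..2.3
After op 6 (insert('i')): buffer="ufiifwbifqif" (len 12), cursors c1@4 c4@4 c2@8 c3@11, authorship .1144..22.33
Authorship (.=original, N=cursor N): . 1 1 4 4 . . 2 2 . 3 3
Index 1: author = 1

Answer: cursor 1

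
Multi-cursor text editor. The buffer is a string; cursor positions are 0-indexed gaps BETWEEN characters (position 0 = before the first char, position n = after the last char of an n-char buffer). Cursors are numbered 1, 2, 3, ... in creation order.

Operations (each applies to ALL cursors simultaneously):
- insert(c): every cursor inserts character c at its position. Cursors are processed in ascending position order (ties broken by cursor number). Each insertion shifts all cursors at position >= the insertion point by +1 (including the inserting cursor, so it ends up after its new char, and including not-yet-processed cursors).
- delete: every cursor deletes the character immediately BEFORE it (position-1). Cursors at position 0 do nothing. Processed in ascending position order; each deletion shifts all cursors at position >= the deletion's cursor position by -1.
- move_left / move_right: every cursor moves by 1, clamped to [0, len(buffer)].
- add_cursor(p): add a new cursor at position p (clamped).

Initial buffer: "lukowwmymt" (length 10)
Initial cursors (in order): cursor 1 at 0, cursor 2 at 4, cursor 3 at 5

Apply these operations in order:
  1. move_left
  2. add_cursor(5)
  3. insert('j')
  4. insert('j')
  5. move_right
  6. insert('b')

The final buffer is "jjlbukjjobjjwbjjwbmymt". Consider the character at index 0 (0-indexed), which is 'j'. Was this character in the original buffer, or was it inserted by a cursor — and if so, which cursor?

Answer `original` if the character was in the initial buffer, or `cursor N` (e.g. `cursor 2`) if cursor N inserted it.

Answer: cursor 1

Derivation:
After op 1 (move_left): buffer="lukowwmymt" (len 10), cursors c1@0 c2@3 c3@4, authorship ..........
After op 2 (add_cursor(5)): buffer="lukowwmymt" (len 10), cursors c1@0 c2@3 c3@4 c4@5, authorship ..........
After op 3 (insert('j')): buffer="jlukjojwjwmymt" (len 14), cursors c1@1 c2@5 c3@7 c4@9, authorship 1...2.3.4.....
After op 4 (insert('j')): buffer="jjlukjjojjwjjwmymt" (len 18), cursors c1@2 c2@7 c3@10 c4@13, authorship 11...22.33.44.....
After op 5 (move_right): buffer="jjlukjjojjwjjwmymt" (len 18), cursors c1@3 c2@8 c3@11 c4@14, authorship 11...22.33.44.....
After op 6 (insert('b')): buffer="jjlbukjjobjjwbjjwbmymt" (len 22), cursors c1@4 c2@10 c3@14 c4@18, authorship 11.1..22.233.344.4....
Authorship (.=original, N=cursor N): 1 1 . 1 . . 2 2 . 2 3 3 . 3 4 4 . 4 . . . .
Index 0: author = 1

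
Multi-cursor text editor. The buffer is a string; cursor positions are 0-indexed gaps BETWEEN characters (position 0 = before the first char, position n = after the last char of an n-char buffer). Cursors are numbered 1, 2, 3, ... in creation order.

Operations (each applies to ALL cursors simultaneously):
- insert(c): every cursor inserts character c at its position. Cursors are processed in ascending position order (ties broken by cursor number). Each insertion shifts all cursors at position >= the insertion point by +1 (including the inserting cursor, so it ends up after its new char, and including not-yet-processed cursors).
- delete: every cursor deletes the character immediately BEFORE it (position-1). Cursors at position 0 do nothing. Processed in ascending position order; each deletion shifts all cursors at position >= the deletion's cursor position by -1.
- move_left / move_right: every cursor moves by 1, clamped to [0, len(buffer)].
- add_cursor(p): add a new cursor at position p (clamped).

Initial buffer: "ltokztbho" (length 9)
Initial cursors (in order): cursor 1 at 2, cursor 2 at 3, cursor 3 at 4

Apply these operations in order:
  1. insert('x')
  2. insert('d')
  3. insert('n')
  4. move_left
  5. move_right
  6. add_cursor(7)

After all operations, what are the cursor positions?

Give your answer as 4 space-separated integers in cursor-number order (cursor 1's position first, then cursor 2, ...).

After op 1 (insert('x')): buffer="ltxoxkxztbho" (len 12), cursors c1@3 c2@5 c3@7, authorship ..1.2.3.....
After op 2 (insert('d')): buffer="ltxdoxdkxdztbho" (len 15), cursors c1@4 c2@7 c3@10, authorship ..11.22.33.....
After op 3 (insert('n')): buffer="ltxdnoxdnkxdnztbho" (len 18), cursors c1@5 c2@9 c3@13, authorship ..111.222.333.....
After op 4 (move_left): buffer="ltxdnoxdnkxdnztbho" (len 18), cursors c1@4 c2@8 c3@12, authorship ..111.222.333.....
After op 5 (move_right): buffer="ltxdnoxdnkxdnztbho" (len 18), cursors c1@5 c2@9 c3@13, authorship ..111.222.333.....
After op 6 (add_cursor(7)): buffer="ltxdnoxdnkxdnztbho" (len 18), cursors c1@5 c4@7 c2@9 c3@13, authorship ..111.222.333.....

Answer: 5 9 13 7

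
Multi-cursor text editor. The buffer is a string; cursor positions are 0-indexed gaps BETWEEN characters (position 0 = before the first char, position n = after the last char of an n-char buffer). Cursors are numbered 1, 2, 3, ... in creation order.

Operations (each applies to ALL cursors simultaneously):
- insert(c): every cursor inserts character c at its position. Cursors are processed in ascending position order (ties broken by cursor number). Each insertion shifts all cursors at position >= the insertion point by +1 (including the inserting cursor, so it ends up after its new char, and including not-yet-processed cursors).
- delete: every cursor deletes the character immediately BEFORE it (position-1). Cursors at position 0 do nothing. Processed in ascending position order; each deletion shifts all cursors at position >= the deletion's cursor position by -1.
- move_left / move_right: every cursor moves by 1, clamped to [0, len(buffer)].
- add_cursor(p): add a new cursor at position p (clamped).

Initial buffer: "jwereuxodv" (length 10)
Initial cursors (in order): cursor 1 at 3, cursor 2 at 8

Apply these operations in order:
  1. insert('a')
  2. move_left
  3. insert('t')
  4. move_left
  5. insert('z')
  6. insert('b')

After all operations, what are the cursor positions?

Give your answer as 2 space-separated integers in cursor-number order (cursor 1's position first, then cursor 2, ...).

Answer: 5 14

Derivation:
After op 1 (insert('a')): buffer="jweareuxoadv" (len 12), cursors c1@4 c2@10, authorship ...1.....2..
After op 2 (move_left): buffer="jweareuxoadv" (len 12), cursors c1@3 c2@9, authorship ...1.....2..
After op 3 (insert('t')): buffer="jwetareuxotadv" (len 14), cursors c1@4 c2@11, authorship ...11.....22..
After op 4 (move_left): buffer="jwetareuxotadv" (len 14), cursors c1@3 c2@10, authorship ...11.....22..
After op 5 (insert('z')): buffer="jweztareuxoztadv" (len 16), cursors c1@4 c2@12, authorship ...111.....222..
After op 6 (insert('b')): buffer="jwezbtareuxozbtadv" (len 18), cursors c1@5 c2@14, authorship ...1111.....2222..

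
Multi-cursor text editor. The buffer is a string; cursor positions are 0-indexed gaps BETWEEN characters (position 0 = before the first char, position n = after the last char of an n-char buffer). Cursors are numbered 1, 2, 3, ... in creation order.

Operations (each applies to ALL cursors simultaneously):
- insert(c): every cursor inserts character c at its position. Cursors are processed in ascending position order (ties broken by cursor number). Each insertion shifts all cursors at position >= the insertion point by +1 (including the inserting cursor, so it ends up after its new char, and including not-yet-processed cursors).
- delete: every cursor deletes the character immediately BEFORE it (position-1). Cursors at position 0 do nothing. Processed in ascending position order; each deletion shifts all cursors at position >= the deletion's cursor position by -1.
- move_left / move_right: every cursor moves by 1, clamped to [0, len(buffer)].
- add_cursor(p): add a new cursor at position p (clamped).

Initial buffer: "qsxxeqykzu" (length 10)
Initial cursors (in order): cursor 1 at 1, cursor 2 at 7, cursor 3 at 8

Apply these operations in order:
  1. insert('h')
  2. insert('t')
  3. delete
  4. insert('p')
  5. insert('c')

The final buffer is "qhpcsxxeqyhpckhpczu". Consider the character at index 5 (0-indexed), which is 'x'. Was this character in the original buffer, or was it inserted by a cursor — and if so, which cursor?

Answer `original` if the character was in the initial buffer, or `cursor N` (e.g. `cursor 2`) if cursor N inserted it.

Answer: original

Derivation:
After op 1 (insert('h')): buffer="qhsxxeqyhkhzu" (len 13), cursors c1@2 c2@9 c3@11, authorship .1......2.3..
After op 2 (insert('t')): buffer="qhtsxxeqyhtkhtzu" (len 16), cursors c1@3 c2@11 c3@14, authorship .11......22.33..
After op 3 (delete): buffer="qhsxxeqyhkhzu" (len 13), cursors c1@2 c2@9 c3@11, authorship .1......2.3..
After op 4 (insert('p')): buffer="qhpsxxeqyhpkhpzu" (len 16), cursors c1@3 c2@11 c3@14, authorship .11......22.33..
After op 5 (insert('c')): buffer="qhpcsxxeqyhpckhpczu" (len 19), cursors c1@4 c2@13 c3@17, authorship .111......222.333..
Authorship (.=original, N=cursor N): . 1 1 1 . . . . . . 2 2 2 . 3 3 3 . .
Index 5: author = original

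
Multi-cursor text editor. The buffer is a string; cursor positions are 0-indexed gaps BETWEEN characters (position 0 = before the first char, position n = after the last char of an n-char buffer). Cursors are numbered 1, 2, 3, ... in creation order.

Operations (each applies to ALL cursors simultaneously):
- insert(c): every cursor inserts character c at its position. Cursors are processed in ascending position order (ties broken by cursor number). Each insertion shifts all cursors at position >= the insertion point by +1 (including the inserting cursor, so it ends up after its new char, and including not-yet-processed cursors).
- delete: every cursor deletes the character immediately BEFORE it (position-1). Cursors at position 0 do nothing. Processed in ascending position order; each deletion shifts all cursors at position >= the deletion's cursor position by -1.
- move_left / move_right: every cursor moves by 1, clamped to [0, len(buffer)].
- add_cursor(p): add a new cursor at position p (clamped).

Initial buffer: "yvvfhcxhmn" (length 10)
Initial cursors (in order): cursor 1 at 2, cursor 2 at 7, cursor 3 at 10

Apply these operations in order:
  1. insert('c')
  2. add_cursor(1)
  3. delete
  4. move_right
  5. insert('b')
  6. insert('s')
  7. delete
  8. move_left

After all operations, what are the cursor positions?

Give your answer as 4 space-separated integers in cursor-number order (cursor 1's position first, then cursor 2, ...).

Answer: 3 9 12 1

Derivation:
After op 1 (insert('c')): buffer="yvcvfhcxchmnc" (len 13), cursors c1@3 c2@9 c3@13, authorship ..1.....2...3
After op 2 (add_cursor(1)): buffer="yvcvfhcxchmnc" (len 13), cursors c4@1 c1@3 c2@9 c3@13, authorship ..1.....2...3
After op 3 (delete): buffer="vvfhcxhmn" (len 9), cursors c4@0 c1@1 c2@6 c3@9, authorship .........
After op 4 (move_right): buffer="vvfhcxhmn" (len 9), cursors c4@1 c1@2 c2@7 c3@9, authorship .........
After op 5 (insert('b')): buffer="vbvbfhcxhbmnb" (len 13), cursors c4@2 c1@4 c2@10 c3@13, authorship .4.1.....2..3
After op 6 (insert('s')): buffer="vbsvbsfhcxhbsmnbs" (len 17), cursors c4@3 c1@6 c2@13 c3@17, authorship .44.11.....22..33
After op 7 (delete): buffer="vbvbfhcxhbmnb" (len 13), cursors c4@2 c1@4 c2@10 c3@13, authorship .4.1.....2..3
After op 8 (move_left): buffer="vbvbfhcxhbmnb" (len 13), cursors c4@1 c1@3 c2@9 c3@12, authorship .4.1.....2..3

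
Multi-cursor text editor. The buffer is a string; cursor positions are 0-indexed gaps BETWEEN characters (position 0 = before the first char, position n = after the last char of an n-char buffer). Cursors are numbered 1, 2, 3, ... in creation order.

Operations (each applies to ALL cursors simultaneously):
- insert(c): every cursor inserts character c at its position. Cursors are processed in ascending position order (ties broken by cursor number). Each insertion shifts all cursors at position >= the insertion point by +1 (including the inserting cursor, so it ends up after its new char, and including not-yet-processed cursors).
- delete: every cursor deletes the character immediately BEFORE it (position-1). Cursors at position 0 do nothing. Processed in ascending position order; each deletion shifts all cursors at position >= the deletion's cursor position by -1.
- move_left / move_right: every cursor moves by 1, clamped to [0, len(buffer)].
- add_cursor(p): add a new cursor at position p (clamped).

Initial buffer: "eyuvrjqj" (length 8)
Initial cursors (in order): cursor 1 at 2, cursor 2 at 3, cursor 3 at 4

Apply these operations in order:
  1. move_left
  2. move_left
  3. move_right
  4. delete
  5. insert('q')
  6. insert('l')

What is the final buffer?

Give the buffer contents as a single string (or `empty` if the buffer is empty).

After op 1 (move_left): buffer="eyuvrjqj" (len 8), cursors c1@1 c2@2 c3@3, authorship ........
After op 2 (move_left): buffer="eyuvrjqj" (len 8), cursors c1@0 c2@1 c3@2, authorship ........
After op 3 (move_right): buffer="eyuvrjqj" (len 8), cursors c1@1 c2@2 c3@3, authorship ........
After op 4 (delete): buffer="vrjqj" (len 5), cursors c1@0 c2@0 c3@0, authorship .....
After op 5 (insert('q')): buffer="qqqvrjqj" (len 8), cursors c1@3 c2@3 c3@3, authorship 123.....
After op 6 (insert('l')): buffer="qqqlllvrjqj" (len 11), cursors c1@6 c2@6 c3@6, authorship 123123.....

Answer: qqqlllvrjqj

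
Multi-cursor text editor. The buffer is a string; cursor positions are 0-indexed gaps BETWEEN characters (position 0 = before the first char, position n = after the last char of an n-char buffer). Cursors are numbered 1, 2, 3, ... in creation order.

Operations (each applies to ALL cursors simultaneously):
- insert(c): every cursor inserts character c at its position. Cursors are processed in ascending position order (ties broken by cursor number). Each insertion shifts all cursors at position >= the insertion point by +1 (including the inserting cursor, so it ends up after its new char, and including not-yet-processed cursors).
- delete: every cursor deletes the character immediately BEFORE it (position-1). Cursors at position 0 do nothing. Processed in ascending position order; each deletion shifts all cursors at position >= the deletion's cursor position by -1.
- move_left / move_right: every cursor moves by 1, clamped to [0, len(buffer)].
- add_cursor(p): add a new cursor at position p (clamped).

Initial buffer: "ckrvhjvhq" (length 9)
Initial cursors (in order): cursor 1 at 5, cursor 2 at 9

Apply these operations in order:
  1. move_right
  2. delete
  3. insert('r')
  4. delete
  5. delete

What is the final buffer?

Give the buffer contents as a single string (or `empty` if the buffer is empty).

After op 1 (move_right): buffer="ckrvhjvhq" (len 9), cursors c1@6 c2@9, authorship .........
After op 2 (delete): buffer="ckrvhvh" (len 7), cursors c1@5 c2@7, authorship .......
After op 3 (insert('r')): buffer="ckrvhrvhr" (len 9), cursors c1@6 c2@9, authorship .....1..2
After op 4 (delete): buffer="ckrvhvh" (len 7), cursors c1@5 c2@7, authorship .......
After op 5 (delete): buffer="ckrvv" (len 5), cursors c1@4 c2@5, authorship .....

Answer: ckrvv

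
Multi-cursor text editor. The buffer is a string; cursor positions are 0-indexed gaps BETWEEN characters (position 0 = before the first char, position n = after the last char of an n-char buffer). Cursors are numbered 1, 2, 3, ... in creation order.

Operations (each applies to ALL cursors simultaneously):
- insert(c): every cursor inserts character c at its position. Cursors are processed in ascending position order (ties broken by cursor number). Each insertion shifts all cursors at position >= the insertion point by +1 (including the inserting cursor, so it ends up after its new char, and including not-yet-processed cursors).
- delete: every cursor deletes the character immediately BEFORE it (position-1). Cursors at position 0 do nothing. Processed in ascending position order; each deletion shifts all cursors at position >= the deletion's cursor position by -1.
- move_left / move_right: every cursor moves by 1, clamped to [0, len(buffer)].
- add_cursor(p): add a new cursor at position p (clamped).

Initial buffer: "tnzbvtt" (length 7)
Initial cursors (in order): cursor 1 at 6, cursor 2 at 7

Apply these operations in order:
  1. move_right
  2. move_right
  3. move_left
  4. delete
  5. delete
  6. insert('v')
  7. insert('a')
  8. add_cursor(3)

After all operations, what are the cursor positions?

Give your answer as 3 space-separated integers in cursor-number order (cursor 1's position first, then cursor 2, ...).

After op 1 (move_right): buffer="tnzbvtt" (len 7), cursors c1@7 c2@7, authorship .......
After op 2 (move_right): buffer="tnzbvtt" (len 7), cursors c1@7 c2@7, authorship .......
After op 3 (move_left): buffer="tnzbvtt" (len 7), cursors c1@6 c2@6, authorship .......
After op 4 (delete): buffer="tnzbt" (len 5), cursors c1@4 c2@4, authorship .....
After op 5 (delete): buffer="tnt" (len 3), cursors c1@2 c2@2, authorship ...
After op 6 (insert('v')): buffer="tnvvt" (len 5), cursors c1@4 c2@4, authorship ..12.
After op 7 (insert('a')): buffer="tnvvaat" (len 7), cursors c1@6 c2@6, authorship ..1212.
After op 8 (add_cursor(3)): buffer="tnvvaat" (len 7), cursors c3@3 c1@6 c2@6, authorship ..1212.

Answer: 6 6 3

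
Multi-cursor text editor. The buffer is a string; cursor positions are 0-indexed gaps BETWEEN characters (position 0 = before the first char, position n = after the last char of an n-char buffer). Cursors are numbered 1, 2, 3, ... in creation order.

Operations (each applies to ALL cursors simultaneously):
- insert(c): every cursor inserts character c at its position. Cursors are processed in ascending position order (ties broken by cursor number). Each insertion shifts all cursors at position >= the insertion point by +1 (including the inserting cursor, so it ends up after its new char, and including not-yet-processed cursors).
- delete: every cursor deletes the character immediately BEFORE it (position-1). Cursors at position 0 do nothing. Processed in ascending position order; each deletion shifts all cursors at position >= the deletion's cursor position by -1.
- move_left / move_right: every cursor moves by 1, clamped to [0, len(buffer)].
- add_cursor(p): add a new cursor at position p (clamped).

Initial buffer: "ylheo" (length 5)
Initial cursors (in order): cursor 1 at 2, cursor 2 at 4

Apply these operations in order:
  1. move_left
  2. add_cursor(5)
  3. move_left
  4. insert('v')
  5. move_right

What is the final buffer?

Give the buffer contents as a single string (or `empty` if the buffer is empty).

After op 1 (move_left): buffer="ylheo" (len 5), cursors c1@1 c2@3, authorship .....
After op 2 (add_cursor(5)): buffer="ylheo" (len 5), cursors c1@1 c2@3 c3@5, authorship .....
After op 3 (move_left): buffer="ylheo" (len 5), cursors c1@0 c2@2 c3@4, authorship .....
After op 4 (insert('v')): buffer="vylvhevo" (len 8), cursors c1@1 c2@4 c3@7, authorship 1..2..3.
After op 5 (move_right): buffer="vylvhevo" (len 8), cursors c1@2 c2@5 c3@8, authorship 1..2..3.

Answer: vylvhevo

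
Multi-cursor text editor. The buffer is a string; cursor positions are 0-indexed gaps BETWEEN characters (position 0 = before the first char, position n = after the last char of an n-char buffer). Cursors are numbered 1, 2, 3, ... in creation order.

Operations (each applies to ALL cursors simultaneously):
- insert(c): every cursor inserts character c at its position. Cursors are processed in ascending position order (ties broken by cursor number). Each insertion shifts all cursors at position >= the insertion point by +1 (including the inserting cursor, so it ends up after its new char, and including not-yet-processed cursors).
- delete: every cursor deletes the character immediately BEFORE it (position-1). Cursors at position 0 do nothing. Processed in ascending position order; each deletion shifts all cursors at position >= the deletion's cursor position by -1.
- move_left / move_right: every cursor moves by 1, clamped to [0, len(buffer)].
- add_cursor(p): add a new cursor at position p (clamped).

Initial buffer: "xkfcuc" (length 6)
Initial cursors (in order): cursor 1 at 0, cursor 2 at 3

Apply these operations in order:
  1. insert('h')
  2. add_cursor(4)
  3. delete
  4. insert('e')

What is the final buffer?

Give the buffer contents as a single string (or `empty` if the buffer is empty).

After op 1 (insert('h')): buffer="hxkfhcuc" (len 8), cursors c1@1 c2@5, authorship 1...2...
After op 2 (add_cursor(4)): buffer="hxkfhcuc" (len 8), cursors c1@1 c3@4 c2@5, authorship 1...2...
After op 3 (delete): buffer="xkcuc" (len 5), cursors c1@0 c2@2 c3@2, authorship .....
After op 4 (insert('e')): buffer="exkeecuc" (len 8), cursors c1@1 c2@5 c3@5, authorship 1..23...

Answer: exkeecuc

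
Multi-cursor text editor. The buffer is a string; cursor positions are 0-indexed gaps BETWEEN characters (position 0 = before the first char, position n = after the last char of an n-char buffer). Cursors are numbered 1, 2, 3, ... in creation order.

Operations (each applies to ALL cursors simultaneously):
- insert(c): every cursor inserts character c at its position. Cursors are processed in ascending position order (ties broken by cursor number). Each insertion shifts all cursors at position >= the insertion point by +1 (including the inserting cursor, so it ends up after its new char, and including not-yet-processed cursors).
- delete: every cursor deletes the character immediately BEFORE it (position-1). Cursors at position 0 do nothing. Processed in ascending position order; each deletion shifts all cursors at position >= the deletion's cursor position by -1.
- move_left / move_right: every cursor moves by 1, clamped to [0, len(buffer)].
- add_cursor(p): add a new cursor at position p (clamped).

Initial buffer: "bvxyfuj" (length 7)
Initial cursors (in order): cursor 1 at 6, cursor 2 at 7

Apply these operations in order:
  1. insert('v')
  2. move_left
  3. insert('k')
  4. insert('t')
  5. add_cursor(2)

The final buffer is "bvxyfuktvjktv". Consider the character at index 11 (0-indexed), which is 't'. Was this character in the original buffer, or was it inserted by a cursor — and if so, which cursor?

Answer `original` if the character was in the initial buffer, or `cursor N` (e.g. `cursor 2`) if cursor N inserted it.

Answer: cursor 2

Derivation:
After op 1 (insert('v')): buffer="bvxyfuvjv" (len 9), cursors c1@7 c2@9, authorship ......1.2
After op 2 (move_left): buffer="bvxyfuvjv" (len 9), cursors c1@6 c2@8, authorship ......1.2
After op 3 (insert('k')): buffer="bvxyfukvjkv" (len 11), cursors c1@7 c2@10, authorship ......11.22
After op 4 (insert('t')): buffer="bvxyfuktvjktv" (len 13), cursors c1@8 c2@12, authorship ......111.222
After op 5 (add_cursor(2)): buffer="bvxyfuktvjktv" (len 13), cursors c3@2 c1@8 c2@12, authorship ......111.222
Authorship (.=original, N=cursor N): . . . . . . 1 1 1 . 2 2 2
Index 11: author = 2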